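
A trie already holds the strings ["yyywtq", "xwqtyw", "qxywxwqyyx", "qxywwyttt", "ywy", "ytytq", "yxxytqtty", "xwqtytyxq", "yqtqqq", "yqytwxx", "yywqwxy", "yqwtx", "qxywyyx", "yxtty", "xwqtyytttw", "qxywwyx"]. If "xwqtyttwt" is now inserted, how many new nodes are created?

The longest prefix of "xwqtyttwt" already in the trie is "xwqtyt" (length 6).
So 9 − 6 = 3 new nodes.

3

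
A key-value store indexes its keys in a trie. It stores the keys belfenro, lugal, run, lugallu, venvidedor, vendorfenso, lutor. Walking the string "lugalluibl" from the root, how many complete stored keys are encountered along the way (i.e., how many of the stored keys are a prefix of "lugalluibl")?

2

Walk "lugalluibl" from the root; an end-of-word marker is hit whenever a stored word is a prefix of "lugalluibl".
Prefixes of the query that are stored words: "lugal", "lugallu"
Count: 2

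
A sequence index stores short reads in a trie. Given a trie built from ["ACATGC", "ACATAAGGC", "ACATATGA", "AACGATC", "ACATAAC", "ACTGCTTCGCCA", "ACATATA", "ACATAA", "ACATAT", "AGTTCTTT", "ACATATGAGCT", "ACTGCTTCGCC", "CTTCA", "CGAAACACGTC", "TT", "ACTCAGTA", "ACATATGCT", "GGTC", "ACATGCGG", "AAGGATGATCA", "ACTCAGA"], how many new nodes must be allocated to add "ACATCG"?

"ACAT" is already a path in the trie; the remaining "CG" must be added.
So 6 − 4 = 2 new nodes.

2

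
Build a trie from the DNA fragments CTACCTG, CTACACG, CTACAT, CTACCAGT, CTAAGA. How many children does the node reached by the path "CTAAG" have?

1

The children of the "CTAAG" node are the distinct next characters among strings starting with "CTAAG".
Characters that immediately follow "CTAAG" among the stored strings: {A}.
That node has 1 child edge.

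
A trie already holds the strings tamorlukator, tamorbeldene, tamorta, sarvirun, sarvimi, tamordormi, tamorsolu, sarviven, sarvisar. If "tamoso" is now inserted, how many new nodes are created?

The longest prefix of "tamoso" already in the trie is "tamo" (length 4).
So 6 − 4 = 2 new nodes.

2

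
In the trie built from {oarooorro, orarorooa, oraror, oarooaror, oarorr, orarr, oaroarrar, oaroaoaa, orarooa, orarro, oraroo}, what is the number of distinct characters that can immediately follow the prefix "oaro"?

Follow the path "oaro" to its node, then look at its outgoing edges.
Distinct next characters after "oaro": a, o, r.
That node has 3 child edges.

3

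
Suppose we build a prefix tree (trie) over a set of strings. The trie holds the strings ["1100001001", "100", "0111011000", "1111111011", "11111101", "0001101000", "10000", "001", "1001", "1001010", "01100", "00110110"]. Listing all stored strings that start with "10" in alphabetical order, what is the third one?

1001

Words with prefix "10", in lexicographic order: "100", "10000", "1001", "1001010"
The 3rd is 1001.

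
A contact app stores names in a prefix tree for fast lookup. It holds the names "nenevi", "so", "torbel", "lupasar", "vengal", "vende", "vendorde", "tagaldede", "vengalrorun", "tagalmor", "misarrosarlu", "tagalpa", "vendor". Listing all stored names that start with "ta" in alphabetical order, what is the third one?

tagalpa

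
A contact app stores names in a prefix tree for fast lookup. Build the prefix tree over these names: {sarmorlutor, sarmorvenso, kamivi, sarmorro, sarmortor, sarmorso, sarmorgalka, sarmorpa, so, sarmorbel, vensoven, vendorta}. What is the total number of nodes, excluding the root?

Count nodes per top-level branch (shared prefixes stored once):
  'k'-branch (kamivi): 6 nodes
  's'-branch (sarmorbel, sarmorgalka, sarmorlutor, sarmorpa, sarmorro, sarmorso, sarmortor, sarmorvenso, so): 34 nodes
  'v'-branch (vendorta, vensoven): 13 nodes
Sum: 53

53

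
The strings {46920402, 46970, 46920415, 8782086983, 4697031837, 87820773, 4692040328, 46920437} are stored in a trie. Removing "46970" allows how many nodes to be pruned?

After clearing the end-marker at "46970", prune upward until reaching a node still needed by another word.
Every node on "46970" is still needed (e.g. by "4697031837"), so nothing is freed.
Nodes removed: 0

0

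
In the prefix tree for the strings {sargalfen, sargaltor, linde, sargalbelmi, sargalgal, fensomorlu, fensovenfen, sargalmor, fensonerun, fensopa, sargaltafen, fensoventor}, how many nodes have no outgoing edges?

12

Leaves are exactly the stored words that no other stored word extends.
Those words: "fensomorlu", "fensonerun", "fensopa", "fensovenfen", "fensoventor", "linde", "sargalbelmi", "sargalfen", "sargalgal", "sargalmor", "sargaltafen", "sargaltor"
Leaf count: 12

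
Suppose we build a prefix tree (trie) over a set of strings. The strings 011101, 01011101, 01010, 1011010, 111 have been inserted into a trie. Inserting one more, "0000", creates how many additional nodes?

Walking "0000" from the root, the first 1 characters ("0") follow existing edges; "0" is the first miss.
Each of the 3 remaining characters creates one node.

3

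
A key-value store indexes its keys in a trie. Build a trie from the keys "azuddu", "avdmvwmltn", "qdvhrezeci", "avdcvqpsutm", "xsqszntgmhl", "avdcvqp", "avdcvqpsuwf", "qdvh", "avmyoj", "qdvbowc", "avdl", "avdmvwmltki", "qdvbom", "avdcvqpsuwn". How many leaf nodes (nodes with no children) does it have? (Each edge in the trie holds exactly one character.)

Leaves are exactly the stored words that no other stored word extends.
Those words: "avdcvqpsutm", "avdcvqpsuwf", "avdcvqpsuwn", "avdl", "avdmvwmltki", "avdmvwmltn", "avmyoj", "azuddu", "qdvbom", "qdvbowc", "qdvhrezeci", "xsqszntgmhl"
Leaf count: 12

12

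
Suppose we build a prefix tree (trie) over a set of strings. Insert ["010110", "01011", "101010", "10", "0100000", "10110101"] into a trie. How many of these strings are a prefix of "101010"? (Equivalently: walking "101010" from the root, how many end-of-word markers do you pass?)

2

Traverse "101010" character by character; count nodes along the way that are marked as word ends.
Prefixes of the query that are stored words: "10", "101010"
Count: 2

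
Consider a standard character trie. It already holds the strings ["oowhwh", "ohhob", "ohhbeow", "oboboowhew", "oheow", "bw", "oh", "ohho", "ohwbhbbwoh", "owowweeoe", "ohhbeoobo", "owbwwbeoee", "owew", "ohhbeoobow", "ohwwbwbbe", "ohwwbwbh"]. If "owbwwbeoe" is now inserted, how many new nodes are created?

0

Every character of "owbwwbeoe" already lies on an existing path (it is a prefix of some stored word).
No new nodes are needed: 0.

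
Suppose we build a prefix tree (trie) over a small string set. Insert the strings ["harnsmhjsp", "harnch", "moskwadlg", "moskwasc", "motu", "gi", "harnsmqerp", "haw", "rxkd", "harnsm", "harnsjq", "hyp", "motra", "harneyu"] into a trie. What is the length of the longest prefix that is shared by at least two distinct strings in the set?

6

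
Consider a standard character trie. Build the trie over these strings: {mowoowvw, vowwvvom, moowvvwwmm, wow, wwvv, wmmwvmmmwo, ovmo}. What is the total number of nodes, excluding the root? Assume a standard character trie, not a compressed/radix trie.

Insert word by word; a character creates a node only if that edge doesn't already exist:
  "mowoowvw" → 8 new (m, o, w, o, o, w, v, w)
  "vowwvvom" → 8 new (v, o, w, w, v, v, o, m)
  "moowvvwwmm" → prefix "mo" already present; 8 new (o, w, v, v, w, w, m, m)
  "wow" → 3 new (w, o, w)
  "wwvv" → prefix "w" already present; 3 new (w, v, v)
  "wmmwvmmmwo" → prefix "w" already present; 9 new (m, m, w, v, m, m, m, w, o)
  "ovmo" → 4 new (o, v, m, o)
Total nodes = 8 + 8 + 8 + 3 + 3 + 9 + 4 = 43

43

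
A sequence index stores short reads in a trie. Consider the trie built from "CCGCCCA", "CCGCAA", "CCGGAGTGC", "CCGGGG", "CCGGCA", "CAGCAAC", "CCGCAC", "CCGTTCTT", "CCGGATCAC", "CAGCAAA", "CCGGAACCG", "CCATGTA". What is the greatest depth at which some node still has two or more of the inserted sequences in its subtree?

The deepest shared node is where two words last agree before diverging.
"CAGCAAA" and "CAGCAAC" agree on "CAGCAA" (6 characters) before diverging; nothing deeper is shared.
Longest shared-prefix length: 6

6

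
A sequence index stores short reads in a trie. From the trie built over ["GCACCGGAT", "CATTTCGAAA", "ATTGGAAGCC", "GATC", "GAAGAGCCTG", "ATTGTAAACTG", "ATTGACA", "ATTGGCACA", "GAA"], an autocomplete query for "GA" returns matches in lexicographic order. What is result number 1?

Filter for "GA…" and sort: "GAA", "GAAGAGCCTG", "GATC"
Position 1: GAA

GAA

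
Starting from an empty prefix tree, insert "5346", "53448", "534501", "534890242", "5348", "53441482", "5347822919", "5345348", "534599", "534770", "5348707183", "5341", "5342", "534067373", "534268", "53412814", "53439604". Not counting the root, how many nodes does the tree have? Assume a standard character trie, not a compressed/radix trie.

58

Count nodes per top-level branch (shared prefixes stored once):
  '5'-branch (534067373, 5341, 53412814, 5342, 534268, 53439604, 53441482, 53448, 534501, 5345348, 534599, 5346, 534770, 5347822919, 5348, 5348707183, 534890242): 58 nodes
Sum: 58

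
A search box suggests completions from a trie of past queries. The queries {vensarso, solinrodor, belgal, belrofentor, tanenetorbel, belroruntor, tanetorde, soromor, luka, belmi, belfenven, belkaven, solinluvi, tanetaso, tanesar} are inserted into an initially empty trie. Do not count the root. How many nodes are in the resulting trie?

87

Count nodes per top-level branch (shared prefixes stored once):
  'b'-branch (belfenven, belgal, belkaven, belmi, belrofentor, belroruntor): 33 nodes
  'l'-branch (luka): 4 nodes
  's'-branch (solinluvi, solinrodor, soromor): 19 nodes
  't'-branch (tanenetorbel, tanesar, tanetaso, tanetorde): 23 nodes
  'v'-branch (vensarso): 8 nodes
Sum: 87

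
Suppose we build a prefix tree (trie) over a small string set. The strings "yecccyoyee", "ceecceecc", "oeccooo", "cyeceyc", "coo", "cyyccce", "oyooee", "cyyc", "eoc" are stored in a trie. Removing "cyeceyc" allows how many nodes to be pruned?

Walk "cyeceyc" from the leaf back toward the root, removing each node that no remaining word uses.
The suffix "eceyc" (5 nodes) is used only by "cyeceyc"; the node for "cy" still has the child "y", so pruning stops there.
Nodes removed: 5

5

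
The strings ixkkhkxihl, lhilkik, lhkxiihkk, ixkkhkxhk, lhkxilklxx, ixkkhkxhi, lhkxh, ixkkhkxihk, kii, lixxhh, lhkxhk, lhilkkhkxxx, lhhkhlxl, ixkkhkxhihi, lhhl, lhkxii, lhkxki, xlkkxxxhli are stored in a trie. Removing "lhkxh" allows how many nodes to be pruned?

0

After clearing the end-marker at "lhkxh", prune upward until reaching a node still needed by another word.
Every node on "lhkxh" is still needed (e.g. by "lhkxhk"), so nothing is freed.
Nodes removed: 0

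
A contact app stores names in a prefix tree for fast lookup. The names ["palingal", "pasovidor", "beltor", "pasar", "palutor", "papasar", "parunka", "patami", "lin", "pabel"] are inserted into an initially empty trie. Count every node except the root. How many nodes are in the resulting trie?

47

Trace insertions, counting only characters that open a new branch:
  "palingal" → 8 new (p, a, l, i, n, g, a, l)
  "pasovidor" → prefix "pa" already present; 7 new (s, o, v, i, d, o, r)
  "beltor" → 6 new (b, e, l, t, o, r)
  "pasar" → prefix "pas" already present; 2 new (a, r)
  "palutor" → prefix "pal" already present; 4 new (u, t, o, r)
  "papasar" → prefix "pa" already present; 5 new (p, a, s, a, r)
  "parunka" → prefix "pa" already present; 5 new (r, u, n, k, a)
  "patami" → prefix "pa" already present; 4 new (t, a, m, i)
  "lin" → 3 new (l, i, n)
  "pabel" → prefix "pa" already present; 3 new (b, e, l)
Total nodes = 8 + 7 + 6 + 2 + 4 + 5 + 5 + 4 + 3 + 3 = 47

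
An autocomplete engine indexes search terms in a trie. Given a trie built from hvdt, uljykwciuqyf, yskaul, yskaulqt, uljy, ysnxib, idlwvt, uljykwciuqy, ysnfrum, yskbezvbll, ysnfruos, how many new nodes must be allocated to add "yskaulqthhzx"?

4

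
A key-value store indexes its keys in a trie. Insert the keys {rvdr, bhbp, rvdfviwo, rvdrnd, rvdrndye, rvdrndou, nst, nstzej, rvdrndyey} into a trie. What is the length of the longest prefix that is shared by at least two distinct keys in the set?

Look for the deepest trie node that still has at least two words in its subtree.
"rvdrndye" and "rvdrndyey" agree on "rvdrndye" (8 characters) before diverging; nothing deeper is shared.
Longest shared-prefix length: 8

8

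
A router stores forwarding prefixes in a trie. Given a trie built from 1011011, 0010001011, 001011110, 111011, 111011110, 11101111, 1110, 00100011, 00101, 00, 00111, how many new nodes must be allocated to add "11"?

0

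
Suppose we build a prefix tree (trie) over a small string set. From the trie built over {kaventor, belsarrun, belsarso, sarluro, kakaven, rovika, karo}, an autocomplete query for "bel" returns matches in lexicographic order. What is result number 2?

Words with prefix "bel", in lexicographic order: "belsarrun", "belsarso"
The 2nd is belsarso.

belsarso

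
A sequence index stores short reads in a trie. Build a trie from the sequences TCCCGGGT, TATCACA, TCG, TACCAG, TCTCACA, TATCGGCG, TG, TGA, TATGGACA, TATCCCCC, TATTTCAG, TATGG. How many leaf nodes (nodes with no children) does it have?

10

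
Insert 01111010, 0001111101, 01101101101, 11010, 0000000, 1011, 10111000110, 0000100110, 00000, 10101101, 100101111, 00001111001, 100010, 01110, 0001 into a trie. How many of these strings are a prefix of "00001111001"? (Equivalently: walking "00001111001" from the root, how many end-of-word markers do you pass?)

1

Traverse "00001111001" character by character; count nodes along the way that are marked as word ends.
Prefixes of the query that are stored words: "00001111001"
Count: 1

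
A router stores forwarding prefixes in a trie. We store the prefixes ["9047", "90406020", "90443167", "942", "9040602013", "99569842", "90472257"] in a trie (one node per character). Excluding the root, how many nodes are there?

29

Trace insertions, counting only characters that open a new branch:
  "9047" → 4 new (9, 0, 4, 7)
  "90406020" → prefix "904" already present; 5 new (0, 6, 0, 2, 0)
  "90443167" → prefix "904" already present; 5 new (4, 3, 1, 6, 7)
  "942" → prefix "9" already present; 2 new (4, 2)
  "9040602013" → prefix "90406020" already present; 2 new (1, 3)
  "99569842" → prefix "9" already present; 7 new (9, 5, 6, 9, 8, 4, 2)
  "90472257" → prefix "9047" already present; 4 new (2, 2, 5, 7)
Total nodes = 4 + 5 + 5 + 2 + 2 + 7 + 4 = 29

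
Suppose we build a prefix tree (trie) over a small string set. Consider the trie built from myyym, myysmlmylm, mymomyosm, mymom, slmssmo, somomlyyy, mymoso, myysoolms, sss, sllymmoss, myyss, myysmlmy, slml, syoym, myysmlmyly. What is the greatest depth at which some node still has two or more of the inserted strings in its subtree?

9

Look for the deepest trie node that still has at least two words in its subtree.
e.g. "myysmlmylm" and "myysmlmyly" share the prefix "myysmlmyl" of length 9; no pair shares a longer one.
Longest shared-prefix length: 9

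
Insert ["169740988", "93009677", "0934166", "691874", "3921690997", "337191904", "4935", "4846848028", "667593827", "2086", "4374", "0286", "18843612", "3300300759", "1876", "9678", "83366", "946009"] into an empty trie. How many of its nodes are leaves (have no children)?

Leaves are exactly the stored words that no other stored word extends.
Those words: "0286", "0934166", "169740988", "1876", "18843612", "2086", "3300300759", "337191904", "3921690997", "4374", "4846848028", "4935", "667593827", "691874", "83366", "93009677", "946009", "9678"
Leaf count: 18

18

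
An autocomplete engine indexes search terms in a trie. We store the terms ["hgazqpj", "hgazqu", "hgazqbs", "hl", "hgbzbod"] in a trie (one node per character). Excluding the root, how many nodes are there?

16

Insert word by word; a character creates a node only if that edge doesn't already exist:
  "hgazqpj" → 7 new (h, g, a, z, q, p, j)
  "hgazqu" → prefix "hgazq" already present; 1 new (u)
  "hgazqbs" → prefix "hgazq" already present; 2 new (b, s)
  "hl" → prefix "h" already present; 1 new (l)
  "hgbzbod" → prefix "hg" already present; 5 new (b, z, b, o, d)
Total nodes = 7 + 1 + 2 + 1 + 5 = 16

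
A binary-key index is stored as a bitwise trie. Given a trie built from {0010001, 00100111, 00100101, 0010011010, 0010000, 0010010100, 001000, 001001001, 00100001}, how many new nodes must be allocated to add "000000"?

4

The longest prefix of "000000" already in the trie is "00" (length 2).
Each of the 4 remaining characters creates one node.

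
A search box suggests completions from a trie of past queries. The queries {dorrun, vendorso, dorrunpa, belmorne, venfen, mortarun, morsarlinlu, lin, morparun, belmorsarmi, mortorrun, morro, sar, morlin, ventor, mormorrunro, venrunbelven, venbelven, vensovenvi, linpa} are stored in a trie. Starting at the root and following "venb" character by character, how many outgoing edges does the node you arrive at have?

1

Walk "venb" from the root, arriving at one node.
Distinct next characters after "venb": e.
That node has 1 child edge.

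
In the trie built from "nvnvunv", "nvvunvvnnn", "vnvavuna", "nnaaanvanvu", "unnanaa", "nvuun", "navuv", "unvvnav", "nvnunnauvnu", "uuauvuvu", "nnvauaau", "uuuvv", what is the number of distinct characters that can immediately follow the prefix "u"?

2

Walk "u" from the root, arriving at one node.
Characters that immediately follow "u" among the stored strings: {n, u}.
That node has 2 child edges.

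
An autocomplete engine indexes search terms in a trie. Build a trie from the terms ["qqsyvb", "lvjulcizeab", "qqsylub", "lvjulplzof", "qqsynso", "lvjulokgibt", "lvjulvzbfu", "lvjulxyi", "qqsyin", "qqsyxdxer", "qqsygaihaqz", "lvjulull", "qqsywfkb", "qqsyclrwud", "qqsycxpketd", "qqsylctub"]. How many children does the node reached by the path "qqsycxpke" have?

Follow the path "qqsycxpke" to its node, then look at its outgoing edges.
Distinct next characters after "qqsycxpke": t.
That node has 1 child edge.

1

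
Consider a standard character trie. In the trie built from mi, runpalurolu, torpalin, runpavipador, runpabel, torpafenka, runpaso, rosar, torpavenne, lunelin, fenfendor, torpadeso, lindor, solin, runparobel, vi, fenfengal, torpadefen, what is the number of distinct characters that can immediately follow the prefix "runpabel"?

The children of the "runpabel" node are the distinct next characters among strings starting with "runpabel".
No stored string extends past "runpabel".
That node has 0 child edges.

0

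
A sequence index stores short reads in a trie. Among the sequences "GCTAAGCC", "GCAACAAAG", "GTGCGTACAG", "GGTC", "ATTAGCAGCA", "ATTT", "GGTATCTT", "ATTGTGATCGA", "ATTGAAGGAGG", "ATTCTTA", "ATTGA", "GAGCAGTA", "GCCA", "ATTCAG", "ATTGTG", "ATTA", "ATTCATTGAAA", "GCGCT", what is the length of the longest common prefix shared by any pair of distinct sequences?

Look for the deepest trie node that still has at least two words in its subtree.
e.g. "ATTGTG" and "ATTGTGATCGA" share the prefix "ATTGTG" of length 6; no pair shares a longer one.
Longest shared-prefix length: 6

6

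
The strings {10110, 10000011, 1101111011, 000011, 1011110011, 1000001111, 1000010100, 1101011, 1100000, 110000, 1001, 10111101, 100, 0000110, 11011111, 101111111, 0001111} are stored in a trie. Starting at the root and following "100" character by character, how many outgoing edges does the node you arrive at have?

2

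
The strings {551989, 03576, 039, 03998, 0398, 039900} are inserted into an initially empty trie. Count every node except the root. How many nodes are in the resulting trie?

Trace insertions, counting only characters that open a new branch:
  "551989" → 6 new (5, 5, 1, 9, 8, 9)
  "03576" → 5 new (0, 3, 5, 7, 6)
  "039" → prefix "03" already present; 1 new (9)
  "03998" → prefix "039" already present; 2 new (9, 8)
  "0398" → prefix "039" already present; 1 new (8)
  "039900" → prefix "0399" already present; 2 new (0, 0)
Total nodes = 6 + 5 + 1 + 2 + 1 + 2 = 17

17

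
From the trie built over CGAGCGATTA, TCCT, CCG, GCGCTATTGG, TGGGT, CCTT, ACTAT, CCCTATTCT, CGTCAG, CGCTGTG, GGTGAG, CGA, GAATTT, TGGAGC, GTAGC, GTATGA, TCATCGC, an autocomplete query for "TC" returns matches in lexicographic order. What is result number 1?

Filter for "TC…" and sort: "TCATCGC", "TCCT"
The 1st is TCATCGC.

TCATCGC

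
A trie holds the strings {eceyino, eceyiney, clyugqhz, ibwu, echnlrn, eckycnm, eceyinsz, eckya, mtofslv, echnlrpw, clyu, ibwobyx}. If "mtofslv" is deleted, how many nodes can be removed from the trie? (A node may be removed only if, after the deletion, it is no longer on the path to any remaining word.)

7

Walk "mtofslv" from the leaf back toward the root, removing each node that no remaining word uses.
No other word shares any prefix with "mtofslv", so all 7 of its nodes go.
Nodes removed: 7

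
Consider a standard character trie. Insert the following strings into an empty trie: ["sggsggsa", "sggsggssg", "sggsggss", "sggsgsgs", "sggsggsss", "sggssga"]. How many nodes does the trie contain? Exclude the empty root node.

Insert word by word; a character creates a node only if that edge doesn't already exist:
  "sggsggsa" → 8 new (s, g, g, s, g, g, s, a)
  "sggsggssg" → prefix "sggsggs" already present; 2 new (s, g)
  "sggsggss" → prefix "sggsggss" already present; 0 new (none)
  "sggsgsgs" → prefix "sggsg" already present; 3 new (s, g, s)
  "sggsggsss" → prefix "sggsggss" already present; 1 new (s)
  "sggssga" → prefix "sggs" already present; 3 new (s, g, a)
Total nodes = 8 + 2 + 0 + 3 + 1 + 3 = 17

17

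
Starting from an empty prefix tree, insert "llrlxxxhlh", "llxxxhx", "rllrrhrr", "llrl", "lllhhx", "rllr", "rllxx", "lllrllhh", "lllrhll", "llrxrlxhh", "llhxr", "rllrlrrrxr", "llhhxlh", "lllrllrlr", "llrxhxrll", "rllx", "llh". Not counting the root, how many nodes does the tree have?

64

Trace insertions, counting only characters that open a new branch:
  "llrlxxxhlh" → 10 new (l, l, r, l, x, x, x, h, l, h)
  "llxxxhx" → prefix "ll" already present; 5 new (x, x, x, h, x)
  "rllrrhrr" → 8 new (r, l, l, r, r, h, r, r)
  "llrl" → prefix "llrl" already present; 0 new (none)
  "lllhhx" → prefix "ll" already present; 4 new (l, h, h, x)
  "rllr" → prefix "rllr" already present; 0 new (none)
  "rllxx" → prefix "rll" already present; 2 new (x, x)
  "lllrllhh" → prefix "lll" already present; 5 new (r, l, l, h, h)
  "lllrhll" → prefix "lllr" already present; 3 new (h, l, l)
  "llrxrlxhh" → prefix "llr" already present; 6 new (x, r, l, x, h, h)
  "llhxr" → prefix "ll" already present; 3 new (h, x, r)
  "rllrlrrrxr" → prefix "rllr" already present; 6 new (l, r, r, r, x, r)
  "llhhxlh" → prefix "llh" already present; 4 new (h, x, l, h)
  "lllrllrlr" → prefix "lllrll" already present; 3 new (r, l, r)
  "llrxhxrll" → prefix "llrx" already present; 5 new (h, x, r, l, l)
  "rllx" → prefix "rllx" already present; 0 new (none)
  "llh" → prefix "llh" already present; 0 new (none)
Total nodes = 10 + 5 + 8 + 0 + 4 + 0 + 2 + 5 + 3 + 6 + 3 + 6 + 4 + 3 + 5 + 0 + 0 = 64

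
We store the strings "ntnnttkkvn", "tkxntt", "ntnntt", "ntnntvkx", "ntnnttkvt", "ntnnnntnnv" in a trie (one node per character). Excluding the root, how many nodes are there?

Trie structure (* marks end of a word):
(root)
├─ n
│  └─ t
│     └─ n
│        └─ n
│           ├─ n
│           │  └─ n
│           │     └─ t
│           │        └─ n
│           │           └─ n
│           │              └─ v *
│           └─ t
│              ├─ t *
│              │  └─ k
│              │     ├─ k
│              │     │  └─ v
│              │     │     └─ n *
│              │     └─ v
│              │        └─ t *
│              └─ v
│                 └─ k
│                    └─ x *
└─ t
   └─ k
      └─ x
         └─ n
            └─ t
               └─ t *
Counting every labelled node above: 27.

27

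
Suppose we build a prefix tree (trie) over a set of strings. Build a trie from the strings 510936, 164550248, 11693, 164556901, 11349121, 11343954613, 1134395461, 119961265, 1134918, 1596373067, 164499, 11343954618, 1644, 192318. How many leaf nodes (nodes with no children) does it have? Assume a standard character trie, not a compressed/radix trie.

A leaf is a node with no children — equivalently, the end of a word that is not a proper prefix of any other stored word.
Those words: "11343954613", "11343954618", "11349121", "1134918", "11693", "119961265", "1596373067", "164499", "164550248", "164556901", "192318", "510936"
Leaf count: 12

12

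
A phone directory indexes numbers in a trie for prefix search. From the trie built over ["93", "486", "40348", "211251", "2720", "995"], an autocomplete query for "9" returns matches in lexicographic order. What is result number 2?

Words with prefix "9", in lexicographic order: "93", "995"
Position 2: 995

995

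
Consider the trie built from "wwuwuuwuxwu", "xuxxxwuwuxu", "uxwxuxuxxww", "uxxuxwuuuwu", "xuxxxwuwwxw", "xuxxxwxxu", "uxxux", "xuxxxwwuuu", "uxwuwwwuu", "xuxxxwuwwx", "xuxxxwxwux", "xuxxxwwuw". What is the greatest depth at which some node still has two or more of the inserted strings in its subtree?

The deepest shared node is where two words last agree before diverging.
e.g. "xuxxxwuwwx" and "xuxxxwuwwxw" share the prefix "xuxxxwuwwx" of length 10; no pair shares a longer one.
Longest shared-prefix length: 10

10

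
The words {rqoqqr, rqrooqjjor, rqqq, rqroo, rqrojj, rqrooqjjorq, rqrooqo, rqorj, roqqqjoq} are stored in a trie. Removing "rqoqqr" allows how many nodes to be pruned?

After clearing the end-marker at "rqoqqr", prune upward until reaching a node still needed by another word.
The suffix "qqr" (3 nodes) is used only by "rqoqqr"; the node for "rqo" still has the child "r", so pruning stops there.
Nodes removed: 3

3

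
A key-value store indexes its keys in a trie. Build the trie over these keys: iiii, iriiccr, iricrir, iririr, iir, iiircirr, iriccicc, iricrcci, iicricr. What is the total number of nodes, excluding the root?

Trace insertions, counting only characters that open a new branch:
  "iiii" → 4 new (i, i, i, i)
  "iriiccr" → prefix "i" already present; 6 new (r, i, i, c, c, r)
  "iricrir" → prefix "iri" already present; 4 new (c, r, i, r)
  "iririr" → prefix "iri" already present; 3 new (r, i, r)
  "iir" → prefix "ii" already present; 1 new (r)
  "iiircirr" → prefix "iii" already present; 5 new (r, c, i, r, r)
  "iriccicc" → prefix "iric" already present; 4 new (c, i, c, c)
  "iricrcci" → prefix "iricr" already present; 3 new (c, c, i)
  "iicricr" → prefix "ii" already present; 5 new (c, r, i, c, r)
Total nodes = 4 + 6 + 4 + 3 + 1 + 5 + 4 + 3 + 5 = 35

35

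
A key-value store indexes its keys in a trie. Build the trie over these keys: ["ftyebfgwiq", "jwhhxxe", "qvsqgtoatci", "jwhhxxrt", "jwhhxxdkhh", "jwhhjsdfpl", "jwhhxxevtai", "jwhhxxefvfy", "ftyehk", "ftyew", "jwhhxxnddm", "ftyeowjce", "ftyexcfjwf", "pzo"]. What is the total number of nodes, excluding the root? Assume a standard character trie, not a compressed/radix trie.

For each word, the new-node count is its length minus the longest prefix already in the trie:
  "ftyebfgwiq" → 10 new (f, t, y, e, b, f, g, w, i, q)
  "jwhhxxe" → 7 new (j, w, h, h, x, x, e)
  "qvsqgtoatci" → 11 new (q, v, s, q, g, t, o, a, t, c, i)
  "jwhhxxrt" → prefix "jwhhxx" already present; 2 new (r, t)
  "jwhhxxdkhh" → prefix "jwhhxx" already present; 4 new (d, k, h, h)
  "jwhhjsdfpl" → prefix "jwhh" already present; 6 new (j, s, d, f, p, l)
  "jwhhxxevtai" → prefix "jwhhxxe" already present; 4 new (v, t, a, i)
  "jwhhxxefvfy" → prefix "jwhhxxe" already present; 4 new (f, v, f, y)
  "ftyehk" → prefix "ftye" already present; 2 new (h, k)
  "ftyew" → prefix "ftye" already present; 1 new (w)
  "jwhhxxnddm" → prefix "jwhhxx" already present; 4 new (n, d, d, m)
  "ftyeowjce" → prefix "ftye" already present; 5 new (o, w, j, c, e)
  "ftyexcfjwf" → prefix "ftye" already present; 6 new (x, c, f, j, w, f)
  "pzo" → 3 new (p, z, o)
Total nodes = 10 + 7 + 11 + 2 + 4 + 6 + 4 + 4 + 2 + 1 + 4 + 5 + 6 + 3 = 69

69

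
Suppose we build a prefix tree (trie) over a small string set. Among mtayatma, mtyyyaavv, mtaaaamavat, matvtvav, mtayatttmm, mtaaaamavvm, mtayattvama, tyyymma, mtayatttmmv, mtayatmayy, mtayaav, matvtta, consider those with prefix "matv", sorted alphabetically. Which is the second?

matvtvav

Words with prefix "matv", in lexicographic order: "matvtta", "matvtvav"
Position 2: matvtvav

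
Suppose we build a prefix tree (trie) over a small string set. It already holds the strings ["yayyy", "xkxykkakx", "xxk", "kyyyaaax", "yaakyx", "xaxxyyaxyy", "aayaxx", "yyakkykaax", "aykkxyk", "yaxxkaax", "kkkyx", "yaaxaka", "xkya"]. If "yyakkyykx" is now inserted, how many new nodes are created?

3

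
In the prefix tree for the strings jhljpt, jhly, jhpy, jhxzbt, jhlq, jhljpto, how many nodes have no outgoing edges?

A leaf is a node with no children — equivalently, the end of a word that is not a proper prefix of any other stored word.
Those words: "jhljpto", "jhlq", "jhly", "jhpy", "jhxzbt"
Leaf count: 5

5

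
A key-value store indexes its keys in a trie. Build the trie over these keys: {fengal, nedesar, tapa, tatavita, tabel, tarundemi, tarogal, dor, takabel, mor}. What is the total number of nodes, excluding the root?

48

For each word, the new-node count is its length minus the longest prefix already in the trie:
  "fengal" → 6 new (f, e, n, g, a, l)
  "nedesar" → 7 new (n, e, d, e, s, a, r)
  "tapa" → 4 new (t, a, p, a)
  "tatavita" → prefix "ta" already present; 6 new (t, a, v, i, t, a)
  "tabel" → prefix "ta" already present; 3 new (b, e, l)
  "tarundemi" → prefix "ta" already present; 7 new (r, u, n, d, e, m, i)
  "tarogal" → prefix "tar" already present; 4 new (o, g, a, l)
  "dor" → 3 new (d, o, r)
  "takabel" → prefix "ta" already present; 5 new (k, a, b, e, l)
  "mor" → 3 new (m, o, r)
Total nodes = 6 + 7 + 4 + 6 + 3 + 7 + 4 + 3 + 5 + 3 = 48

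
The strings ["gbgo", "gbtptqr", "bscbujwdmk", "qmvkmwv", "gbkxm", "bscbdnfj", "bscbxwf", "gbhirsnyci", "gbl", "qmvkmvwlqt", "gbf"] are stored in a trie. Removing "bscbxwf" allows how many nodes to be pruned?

After clearing the end-marker at "bscbxwf", prune upward until reaching a node still needed by another word.
The suffix "xwf" (3 nodes) is used only by "bscbxwf"; the node for "bscb" still has the child "u", so pruning stops there.
Nodes removed: 3

3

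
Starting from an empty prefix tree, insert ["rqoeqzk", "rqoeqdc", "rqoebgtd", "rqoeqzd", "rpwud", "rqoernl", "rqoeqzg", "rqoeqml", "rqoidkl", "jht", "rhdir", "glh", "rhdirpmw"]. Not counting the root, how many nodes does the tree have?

41

Trace insertions, counting only characters that open a new branch:
  "rqoeqzk" → 7 new (r, q, o, e, q, z, k)
  "rqoeqdc" → prefix "rqoeq" already present; 2 new (d, c)
  "rqoebgtd" → prefix "rqoe" already present; 4 new (b, g, t, d)
  "rqoeqzd" → prefix "rqoeqz" already present; 1 new (d)
  "rpwud" → prefix "r" already present; 4 new (p, w, u, d)
  "rqoernl" → prefix "rqoe" already present; 3 new (r, n, l)
  "rqoeqzg" → prefix "rqoeqz" already present; 1 new (g)
  "rqoeqml" → prefix "rqoeq" already present; 2 new (m, l)
  "rqoidkl" → prefix "rqo" already present; 4 new (i, d, k, l)
  "jht" → 3 new (j, h, t)
  "rhdir" → prefix "r" already present; 4 new (h, d, i, r)
  "glh" → 3 new (g, l, h)
  "rhdirpmw" → prefix "rhdir" already present; 3 new (p, m, w)
Total nodes = 7 + 2 + 4 + 1 + 4 + 3 + 1 + 2 + 4 + 3 + 4 + 3 + 3 = 41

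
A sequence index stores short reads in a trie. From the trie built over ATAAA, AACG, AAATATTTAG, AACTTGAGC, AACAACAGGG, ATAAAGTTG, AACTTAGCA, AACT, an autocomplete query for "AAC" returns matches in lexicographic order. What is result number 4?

AACTTAGCA

Words with prefix "AAC", in lexicographic order: "AACAACAGGG", "AACG", "AACT", "AACTTAGCA", "AACTTGAGC"
The 4th is AACTTAGCA.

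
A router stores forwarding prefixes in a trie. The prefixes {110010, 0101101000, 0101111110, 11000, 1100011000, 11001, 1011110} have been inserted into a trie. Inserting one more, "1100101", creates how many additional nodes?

1

Walking "1100101" from the root, the first 6 characters ("110010") follow existing edges; "1" is the first miss.
New nodes needed: |"1100101"| − 6 = 7 − 6 = 1.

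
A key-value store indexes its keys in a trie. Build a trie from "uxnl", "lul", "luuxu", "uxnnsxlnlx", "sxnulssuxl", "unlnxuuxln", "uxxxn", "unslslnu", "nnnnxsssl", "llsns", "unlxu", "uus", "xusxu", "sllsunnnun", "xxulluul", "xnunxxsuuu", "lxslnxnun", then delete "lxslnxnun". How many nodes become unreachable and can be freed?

After clearing the end-marker at "lxslnxnun", prune upward until reaching a node still needed by another word.
The suffix "xslnxnun" (8 nodes) is used only by "lxslnxnun"; the node for "l" still has the child "u", so pruning stops there.
Nodes removed: 8

8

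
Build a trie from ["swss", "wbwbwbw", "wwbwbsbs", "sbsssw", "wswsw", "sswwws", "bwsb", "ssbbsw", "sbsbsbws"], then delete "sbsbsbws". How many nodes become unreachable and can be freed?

5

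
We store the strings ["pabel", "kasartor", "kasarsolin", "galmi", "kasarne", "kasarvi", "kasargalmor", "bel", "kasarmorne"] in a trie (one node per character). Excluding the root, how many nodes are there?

41

Trace insertions, counting only characters that open a new branch:
  "pabel" → 5 new (p, a, b, e, l)
  "kasartor" → 8 new (k, a, s, a, r, t, o, r)
  "kasarsolin" → prefix "kasar" already present; 5 new (s, o, l, i, n)
  "galmi" → 5 new (g, a, l, m, i)
  "kasarne" → prefix "kasar" already present; 2 new (n, e)
  "kasarvi" → prefix "kasar" already present; 2 new (v, i)
  "kasargalmor" → prefix "kasar" already present; 6 new (g, a, l, m, o, r)
  "bel" → 3 new (b, e, l)
  "kasarmorne" → prefix "kasar" already present; 5 new (m, o, r, n, e)
Total nodes = 5 + 8 + 5 + 5 + 2 + 2 + 6 + 3 + 5 = 41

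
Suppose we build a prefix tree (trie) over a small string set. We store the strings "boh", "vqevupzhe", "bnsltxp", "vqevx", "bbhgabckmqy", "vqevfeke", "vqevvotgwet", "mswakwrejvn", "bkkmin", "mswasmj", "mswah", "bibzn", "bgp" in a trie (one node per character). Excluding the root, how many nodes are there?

Insert word by word; a character creates a node only if that edge doesn't already exist:
  "boh" → 3 new (b, o, h)
  "vqevupzhe" → 9 new (v, q, e, v, u, p, z, h, e)
  "bnsltxp" → prefix "b" already present; 6 new (n, s, l, t, x, p)
  "vqevx" → prefix "vqev" already present; 1 new (x)
  "bbhgabckmqy" → prefix "b" already present; 10 new (b, h, g, a, b, c, k, m, q, y)
  "vqevfeke" → prefix "vqev" already present; 4 new (f, e, k, e)
  "vqevvotgwet" → prefix "vqev" already present; 7 new (v, o, t, g, w, e, t)
  "mswakwrejvn" → 11 new (m, s, w, a, k, w, r, e, j, v, n)
  "bkkmin" → prefix "b" already present; 5 new (k, k, m, i, n)
  "mswasmj" → prefix "mswa" already present; 3 new (s, m, j)
  "mswah" → prefix "mswa" already present; 1 new (h)
  "bibzn" → prefix "b" already present; 4 new (i, b, z, n)
  "bgp" → prefix "b" already present; 2 new (g, p)
Total nodes = 3 + 9 + 6 + 1 + 10 + 4 + 7 + 11 + 5 + 3 + 1 + 4 + 2 = 66

66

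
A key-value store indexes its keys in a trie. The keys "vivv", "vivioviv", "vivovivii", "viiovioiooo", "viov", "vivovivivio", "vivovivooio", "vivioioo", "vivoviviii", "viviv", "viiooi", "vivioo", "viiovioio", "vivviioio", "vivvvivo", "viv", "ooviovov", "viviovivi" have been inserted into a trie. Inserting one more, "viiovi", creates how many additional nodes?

"viiovi" is already a full path in the trie; only an end-marker is added.
No new nodes are needed: 0.

0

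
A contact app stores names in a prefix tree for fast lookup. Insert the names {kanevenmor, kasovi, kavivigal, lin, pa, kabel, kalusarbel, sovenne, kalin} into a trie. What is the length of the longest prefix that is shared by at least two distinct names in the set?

Equivalently: take the maximum, over all pairs, of their longest common prefix length.
"kalin" and "kalusarbel" agree on "kal" (3 characters) before diverging; nothing deeper is shared.
Longest shared-prefix length: 3

3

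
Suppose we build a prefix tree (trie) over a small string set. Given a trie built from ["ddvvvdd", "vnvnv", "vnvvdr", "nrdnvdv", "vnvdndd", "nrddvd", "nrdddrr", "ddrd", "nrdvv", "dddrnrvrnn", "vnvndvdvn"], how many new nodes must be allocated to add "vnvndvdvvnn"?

3

"vnvndvdv" is already a path in the trie; the remaining "vnn" must be added.
New nodes needed: |"vnvndvdvvnn"| − 8 = 11 − 8 = 3.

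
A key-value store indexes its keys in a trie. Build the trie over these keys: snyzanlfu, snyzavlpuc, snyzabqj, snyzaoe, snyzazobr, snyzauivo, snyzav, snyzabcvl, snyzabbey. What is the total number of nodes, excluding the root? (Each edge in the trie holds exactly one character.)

33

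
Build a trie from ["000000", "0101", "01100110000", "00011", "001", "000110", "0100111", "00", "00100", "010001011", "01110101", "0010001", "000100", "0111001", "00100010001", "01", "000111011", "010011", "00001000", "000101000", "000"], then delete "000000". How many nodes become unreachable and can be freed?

Walk "000000" from the leaf back toward the root, removing each node that no remaining word uses.
The suffix "00" (2 nodes) is used only by "000000"; the node for "0000" still has the child "1", so pruning stops there.
Nodes removed: 2

2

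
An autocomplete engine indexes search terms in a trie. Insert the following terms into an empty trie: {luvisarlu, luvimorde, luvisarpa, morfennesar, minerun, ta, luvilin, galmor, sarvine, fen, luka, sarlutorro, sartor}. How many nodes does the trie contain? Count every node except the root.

66

For each word, the new-node count is its length minus the longest prefix already in the trie:
  "luvisarlu" → 9 new (l, u, v, i, s, a, r, l, u)
  "luvimorde" → prefix "luvi" already present; 5 new (m, o, r, d, e)
  "luvisarpa" → prefix "luvisar" already present; 2 new (p, a)
  "morfennesar" → 11 new (m, o, r, f, e, n, n, e, s, a, r)
  "minerun" → prefix "m" already present; 6 new (i, n, e, r, u, n)
  "ta" → 2 new (t, a)
  "luvilin" → prefix "luvi" already present; 3 new (l, i, n)
  "galmor" → 6 new (g, a, l, m, o, r)
  "sarvine" → 7 new (s, a, r, v, i, n, e)
  "fen" → 3 new (f, e, n)
  "luka" → prefix "lu" already present; 2 new (k, a)
  "sarlutorro" → prefix "sar" already present; 7 new (l, u, t, o, r, r, o)
  "sartor" → prefix "sar" already present; 3 new (t, o, r)
Total nodes = 9 + 5 + 2 + 11 + 6 + 2 + 3 + 6 + 7 + 3 + 2 + 7 + 3 = 66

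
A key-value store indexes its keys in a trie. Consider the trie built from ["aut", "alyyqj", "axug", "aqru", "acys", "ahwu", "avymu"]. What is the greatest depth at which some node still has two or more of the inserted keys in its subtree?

Equivalently: take the maximum, over all pairs, of their longest common prefix length.
"acys" and "ahwu" agree on "a" (1 characters) before diverging; nothing deeper is shared.
Longest shared-prefix length: 1

1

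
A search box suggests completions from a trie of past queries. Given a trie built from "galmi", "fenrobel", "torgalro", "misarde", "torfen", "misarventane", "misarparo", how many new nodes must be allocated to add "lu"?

Nothing in the trie begins with "l"; the whole of "lu" is new.
2 − 0 = 2 new nodes.

2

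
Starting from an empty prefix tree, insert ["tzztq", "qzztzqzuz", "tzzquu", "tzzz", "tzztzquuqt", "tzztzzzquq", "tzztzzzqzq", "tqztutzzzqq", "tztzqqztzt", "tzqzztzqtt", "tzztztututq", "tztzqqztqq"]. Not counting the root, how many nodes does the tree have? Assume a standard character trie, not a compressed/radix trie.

Count nodes per top-level branch (shared prefixes stored once):
  'q'-branch (qzztzqzuz): 9 nodes
  't'-branch (tqztutzzzqq, tzqzztzqtt, tztzqqztqq, tztzqqztzt, tzzquu, tzztq, tzztzquuqt, tzztztututq, tzztzzzquq, tzztzzzqzq, tzzz): 56 nodes
Sum: 65

65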